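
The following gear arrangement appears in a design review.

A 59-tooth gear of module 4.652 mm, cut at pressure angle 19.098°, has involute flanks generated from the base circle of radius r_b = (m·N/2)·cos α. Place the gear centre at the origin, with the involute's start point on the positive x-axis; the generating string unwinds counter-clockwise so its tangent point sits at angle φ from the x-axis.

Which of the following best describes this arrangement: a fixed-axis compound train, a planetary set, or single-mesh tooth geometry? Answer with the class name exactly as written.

topology: single-mesh involute geometry — m = 4.652, N = 59
classification: single-mesh tooth geometry

single-mesh tooth geometry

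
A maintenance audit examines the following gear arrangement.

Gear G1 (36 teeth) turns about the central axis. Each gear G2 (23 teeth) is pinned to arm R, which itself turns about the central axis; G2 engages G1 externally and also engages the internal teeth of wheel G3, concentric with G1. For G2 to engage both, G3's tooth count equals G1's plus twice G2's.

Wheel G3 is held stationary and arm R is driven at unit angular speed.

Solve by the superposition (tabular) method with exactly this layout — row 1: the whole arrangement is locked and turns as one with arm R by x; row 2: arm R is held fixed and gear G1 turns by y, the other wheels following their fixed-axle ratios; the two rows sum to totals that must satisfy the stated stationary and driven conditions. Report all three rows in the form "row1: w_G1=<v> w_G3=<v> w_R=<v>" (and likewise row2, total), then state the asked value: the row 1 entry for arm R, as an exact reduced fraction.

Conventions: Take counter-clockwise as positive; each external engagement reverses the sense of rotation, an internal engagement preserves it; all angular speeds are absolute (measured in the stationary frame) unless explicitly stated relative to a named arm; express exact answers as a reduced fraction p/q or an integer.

row1: w_G1=1 w_G3=1 w_R=1
row2: w_G1=41/18 w_G3=-1 w_R=0
total: w_G1=59/18 w_G3=0 w_R=1
asked value: 1

class = planetary set [G3 = 36+2·23 = 82; Willis about the carrier]
row 1 — lock + rotate with arm: ω_sun = ω_ring = ω_arm = x
row 2 (arm held, sun turns y): ω_ring = −(36/82)·y, ω_arm = 0
boundary: total ω_ring = x − (36/82)·y = 0 and total ω_arm = x = 1  ⇒  y = 41/18, x = 1
row 2 ring = −(36/82)·41/18 = -1
totals (row 1 + row 2): sun 1 + 41/18 = 59/18, ring 1 + (-1) = 0, arm 1 + 0 = 1
asked cell (row1, arm) = 1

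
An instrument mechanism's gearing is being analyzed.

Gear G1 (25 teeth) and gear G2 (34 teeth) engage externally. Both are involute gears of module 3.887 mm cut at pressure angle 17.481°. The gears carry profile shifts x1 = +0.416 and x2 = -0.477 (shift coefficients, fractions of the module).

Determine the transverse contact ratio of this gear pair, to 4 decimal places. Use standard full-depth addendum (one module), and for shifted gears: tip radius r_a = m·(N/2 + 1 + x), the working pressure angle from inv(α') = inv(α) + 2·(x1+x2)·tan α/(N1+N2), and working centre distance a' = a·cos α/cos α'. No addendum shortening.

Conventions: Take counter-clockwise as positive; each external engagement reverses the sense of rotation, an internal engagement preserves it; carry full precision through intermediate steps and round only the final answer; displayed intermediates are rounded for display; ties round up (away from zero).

1.7240

single-mesh involute tooth geometry (25T engaging 34T at module 3.887)
base radii: r_b1 = 46.343565, r_b2 = 63.027248
tip radii: r_a1 = 54.091492, r_a2 = 68.111901
inv(α') = inv(17.481°) + 2·(+0.416-0.477)·tan α/(25+34) = 0.00918202  ⇒  α' = 17.09585°
a' = a·cos α / cos α' = 114.6665·cos 17.481°/cos 17.09585° = 114.426845
action lengths: √(r_a1²−r_b1²) = 27.895582, √(r_a2²−r_b2²) = 25.822414
base pitch p_b = π·m·cos α = 11.647408
CR = (27.895582 + 25.822414 − 114.426845·sin 17.09585°)/11.647408 = 1.723972
contact ratio ≈ 1.7240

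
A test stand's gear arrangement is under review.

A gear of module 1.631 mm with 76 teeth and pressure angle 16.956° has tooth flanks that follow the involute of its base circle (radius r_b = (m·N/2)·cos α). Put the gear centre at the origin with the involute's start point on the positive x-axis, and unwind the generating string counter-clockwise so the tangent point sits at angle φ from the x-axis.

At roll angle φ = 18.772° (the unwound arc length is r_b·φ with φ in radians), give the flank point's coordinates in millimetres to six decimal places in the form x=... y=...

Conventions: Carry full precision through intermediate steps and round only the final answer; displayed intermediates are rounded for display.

x=62.380737 y=0.687558

single-mesh involute tooth geometry (76T wheel at module 1.631)
pitch radius r_p = m·N/2 = 1.631·76/2 = 61.978000
base radius r_b = r_p·cos α = 61.978000·cos 16.956° = 59.283754
roll angle φ = 18.772° = 0.32763321 rad
x = r_b·(cos φ + φ·sin φ) = 62.380737
y = r_b·(sin φ − φ·cos φ) = 0.687558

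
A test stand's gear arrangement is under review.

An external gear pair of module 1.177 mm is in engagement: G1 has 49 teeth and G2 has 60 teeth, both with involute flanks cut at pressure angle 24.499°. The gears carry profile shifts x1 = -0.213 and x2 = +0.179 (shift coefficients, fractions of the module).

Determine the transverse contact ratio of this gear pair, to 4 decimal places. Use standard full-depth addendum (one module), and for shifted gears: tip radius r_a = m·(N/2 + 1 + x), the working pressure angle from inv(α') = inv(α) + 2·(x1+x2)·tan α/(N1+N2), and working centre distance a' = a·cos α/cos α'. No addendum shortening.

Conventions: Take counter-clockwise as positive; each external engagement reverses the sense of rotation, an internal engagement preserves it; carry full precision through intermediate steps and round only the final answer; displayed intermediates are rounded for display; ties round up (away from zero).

topology: single-mesh involute geometry — m = 1.177, 49T/60T pair
base radii: r_b1 = 26.240307, r_b2 = 32.130988
tip radii: r_a1 = 29.762799, r_a2 = 36.697683
inv(α') = inv(24.499°) + 2·(-0.213+0.179)·tan α/(49+60) = 0.02783267  ⇒  α' = 24.42028°
a' = a·cos α / cos α' = 64.1465·cos 24.499°/cos 24.42028° = 64.106422
action lengths: √(r_a1²−r_b1²) = 14.045302, √(r_a2²−r_b2²) = 17.729059
base pitch p_b = π·m·cos α = 3.364749
CR = (14.045302 + 17.729059 − 64.106422·sin 24.42028°)/3.364749 = 1.566552
contact ratio ≈ 1.5666

1.5666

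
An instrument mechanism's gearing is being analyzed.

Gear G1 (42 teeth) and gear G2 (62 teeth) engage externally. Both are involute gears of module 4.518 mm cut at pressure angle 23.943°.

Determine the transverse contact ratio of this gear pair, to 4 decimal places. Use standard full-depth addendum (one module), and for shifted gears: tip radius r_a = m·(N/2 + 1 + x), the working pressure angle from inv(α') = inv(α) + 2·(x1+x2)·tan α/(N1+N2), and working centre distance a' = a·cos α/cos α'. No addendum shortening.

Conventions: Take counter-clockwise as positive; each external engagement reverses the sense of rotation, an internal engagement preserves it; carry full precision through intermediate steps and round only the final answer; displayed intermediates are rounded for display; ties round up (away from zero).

single-mesh involute tooth geometry (42T engaging 62T at module 4.518)
base radii: r_b1 = 86.713714, r_b2 = 128.005959
tip radii: r_a1 = 99.396000, r_a2 = 144.576000
no profile shift: α' = α, a' = a
action lengths: √(r_a1²−r_b1²) = 48.582884, √(r_a2²−r_b2²) = 67.206356
base pitch p_b = π·m·cos α = 12.972341
CR = (48.582884 + 67.206356 − 234.936000·sin 23.94300°)/12.972341 = 1.576101
contact ratio ≈ 1.5761

1.5761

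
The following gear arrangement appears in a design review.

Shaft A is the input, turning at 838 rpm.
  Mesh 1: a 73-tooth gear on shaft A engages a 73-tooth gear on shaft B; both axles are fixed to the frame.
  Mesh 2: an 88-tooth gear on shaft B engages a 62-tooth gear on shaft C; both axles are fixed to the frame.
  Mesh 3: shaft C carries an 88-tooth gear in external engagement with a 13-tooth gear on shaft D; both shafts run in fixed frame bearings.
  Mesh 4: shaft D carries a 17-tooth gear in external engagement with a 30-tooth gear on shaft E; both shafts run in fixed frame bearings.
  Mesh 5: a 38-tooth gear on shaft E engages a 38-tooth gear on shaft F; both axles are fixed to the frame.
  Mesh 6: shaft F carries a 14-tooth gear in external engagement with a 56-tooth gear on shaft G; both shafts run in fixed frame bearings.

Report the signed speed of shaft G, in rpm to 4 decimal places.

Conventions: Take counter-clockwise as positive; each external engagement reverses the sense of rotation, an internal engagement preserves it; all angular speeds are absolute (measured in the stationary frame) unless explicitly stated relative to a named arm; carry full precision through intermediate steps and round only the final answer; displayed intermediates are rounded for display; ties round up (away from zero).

topology: fixed-axis compound train — 6 meshes, A→G
mesh 1 [73T→73T]: ω = 838.0000×73/73 = 838.0000 rpm, sense flips to −
mesh 2 [88T→62T]: ω = 838.0000×88/62 = 1189.4194 rpm, sense flips to +
mesh 3 [88T→13T]: ω = 1189.4194×88/13 = 8051.4541 rpm, sense flips to −
mesh 4 [17T→30T]: ω = 8051.4541×17/30 = 4562.4907 rpm, sense flips to +
mesh 5 [38T→38T]: ω = 4562.4907×38/38 = 4562.4907 rpm, sense flips to −
mesh 6 [14T→56T]: ω = 4562.4907×14/56 = 1140.6227 rpm, sense flips to +
signed output speed = +1140.6227 rpm

+1140.6227 rpm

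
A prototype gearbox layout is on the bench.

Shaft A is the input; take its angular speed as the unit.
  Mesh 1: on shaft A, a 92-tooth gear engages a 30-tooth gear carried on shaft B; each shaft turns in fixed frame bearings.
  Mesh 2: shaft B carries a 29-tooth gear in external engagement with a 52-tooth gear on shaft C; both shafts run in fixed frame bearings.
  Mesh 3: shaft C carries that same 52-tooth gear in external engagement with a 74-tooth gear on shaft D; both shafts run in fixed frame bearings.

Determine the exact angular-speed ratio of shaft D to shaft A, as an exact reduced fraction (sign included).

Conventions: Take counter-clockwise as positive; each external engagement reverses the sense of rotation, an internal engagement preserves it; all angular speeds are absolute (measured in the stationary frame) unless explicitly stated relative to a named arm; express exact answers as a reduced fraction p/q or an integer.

class = fixed-axis compound train [3 meshes; 3 ratios multiply, 3 sense flips]
mesh 1 [92T→30T]: running ratio 46/15, sense −
mesh 2 [29T→52T]: running ratio 667/390, sense +
mesh 3 [52T→74T]: running ratio 667/555, sense −
ω_out/ω_in = -667/555

-667/555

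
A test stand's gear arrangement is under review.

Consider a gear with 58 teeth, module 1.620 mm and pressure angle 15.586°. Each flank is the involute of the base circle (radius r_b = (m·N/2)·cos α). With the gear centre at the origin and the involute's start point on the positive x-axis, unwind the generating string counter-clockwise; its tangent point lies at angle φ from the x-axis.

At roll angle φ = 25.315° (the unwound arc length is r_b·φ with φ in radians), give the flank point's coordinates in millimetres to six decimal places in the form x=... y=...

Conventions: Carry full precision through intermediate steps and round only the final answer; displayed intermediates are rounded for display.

class = single-mesh tooth geometry [base-circle involute, m = 1.620, 58T]
pitch radius r_p = m·N/2 = 1.620·58/2 = 46.980000
base radius r_b = r_p·cos α = 46.980000·cos 15.586° = 45.252463
roll angle φ = 25.315° = 0.44183010 rad
x = r_b·(cos φ + φ·sin φ) = 49.456180
y = r_b·(sin φ − φ·cos φ) = 1.275807

x=49.456180 y=1.275807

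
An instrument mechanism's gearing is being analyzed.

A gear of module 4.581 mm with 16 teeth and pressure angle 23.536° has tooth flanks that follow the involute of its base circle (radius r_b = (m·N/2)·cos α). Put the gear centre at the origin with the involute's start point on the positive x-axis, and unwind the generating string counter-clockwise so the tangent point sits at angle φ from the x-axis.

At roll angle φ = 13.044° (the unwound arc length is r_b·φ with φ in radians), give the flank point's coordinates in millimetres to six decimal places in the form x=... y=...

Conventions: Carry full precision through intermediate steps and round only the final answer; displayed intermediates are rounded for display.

recognized (one wheel, involute flank): single-mesh tooth geometry, m = 4.581, N = 16
pitch radius r_p = m·N/2 = 4.581·16/2 = 36.648000
base radius r_b = r_p·cos α = 36.648000·cos 23.536° = 33.599229
roll angle φ = 13.044° = 0.22766075 rad
x = r_b·(cos φ + φ·sin φ) = 34.458694
y = r_b·(sin φ − φ·cos φ) = 0.131468

x=34.458694 y=0.131468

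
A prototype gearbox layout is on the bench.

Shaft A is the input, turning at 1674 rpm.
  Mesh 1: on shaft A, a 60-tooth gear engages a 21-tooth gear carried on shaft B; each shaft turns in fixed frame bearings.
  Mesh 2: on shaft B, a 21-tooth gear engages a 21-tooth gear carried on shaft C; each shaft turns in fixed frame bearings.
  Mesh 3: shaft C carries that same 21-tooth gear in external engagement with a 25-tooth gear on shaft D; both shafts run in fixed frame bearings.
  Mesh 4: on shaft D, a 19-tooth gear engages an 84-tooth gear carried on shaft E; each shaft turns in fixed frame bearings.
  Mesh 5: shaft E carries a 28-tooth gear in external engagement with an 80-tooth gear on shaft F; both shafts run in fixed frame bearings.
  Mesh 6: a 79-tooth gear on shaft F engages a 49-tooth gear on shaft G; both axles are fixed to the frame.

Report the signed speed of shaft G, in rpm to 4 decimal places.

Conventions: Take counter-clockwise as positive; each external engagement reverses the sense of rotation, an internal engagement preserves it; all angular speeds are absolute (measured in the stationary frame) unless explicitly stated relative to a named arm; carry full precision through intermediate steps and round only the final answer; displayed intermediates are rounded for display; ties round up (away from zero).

+512.7906 rpm

topology: fixed-axis compound train — 6 meshes, A→G
mesh 1 [60T→21T]: ω = 1674.0000×60/21 = 4782.8571 rpm, sense flips to −
mesh 2 [21T→21T]: ω = 4782.8571×21/21 = 4782.8571 rpm, sense flips to +
mesh 3 [21T→25T]: ω = 4782.8571×21/25 = 4017.6000 rpm, sense flips to −
mesh 4 [19T→84T]: ω = 4017.6000×19/84 = 908.7429 rpm, sense flips to +
mesh 5 [28T→80T]: ω = 908.7429×28/80 = 318.0600 rpm, sense flips to −
mesh 6 [79T→49T]: ω = 318.0600×79/49 = 512.7906 rpm, sense flips to +
signed output speed = +512.7906 rpm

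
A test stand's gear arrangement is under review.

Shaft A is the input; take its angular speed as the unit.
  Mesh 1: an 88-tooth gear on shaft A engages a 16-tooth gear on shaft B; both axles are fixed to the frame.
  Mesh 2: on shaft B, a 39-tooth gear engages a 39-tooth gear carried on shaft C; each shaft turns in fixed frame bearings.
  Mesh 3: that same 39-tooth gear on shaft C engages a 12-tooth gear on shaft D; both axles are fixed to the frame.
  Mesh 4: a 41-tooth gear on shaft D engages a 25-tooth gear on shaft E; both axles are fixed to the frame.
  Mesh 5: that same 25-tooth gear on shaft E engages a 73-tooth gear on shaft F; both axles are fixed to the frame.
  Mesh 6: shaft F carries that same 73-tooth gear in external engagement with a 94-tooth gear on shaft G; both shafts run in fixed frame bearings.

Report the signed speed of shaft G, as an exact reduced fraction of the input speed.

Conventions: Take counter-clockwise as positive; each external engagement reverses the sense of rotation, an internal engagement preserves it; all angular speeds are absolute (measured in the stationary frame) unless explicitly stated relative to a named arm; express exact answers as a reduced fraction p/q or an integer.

5863/752

6-mesh fixed-axis compound train (all bearings frame-fixed)
mesh 1 [88T→16T]: |ω|/ω_in = 1×88/16 = 11/2, sense flips to −
mesh 2 [39T→39T]: |ω|/ω_in = (11/2)×39/39 = 11/2, sense flips to +
mesh 3 [39T→12T]: |ω|/ω_in = (11/2)×39/12 = 143/8, sense flips to −
mesh 4 [41T→25T]: |ω|/ω_in = (143/8)×41/25 = 5863/200, sense flips to +
mesh 5 [25T→73T]: |ω|/ω_in = (5863/200)×25/73 = 5863/584, sense flips to −
mesh 6 [73T→94T]: |ω|/ω_in = (5863/584)×73/94 = 5863/752, sense flips to +
signed output speed (× input speed) = 5863/752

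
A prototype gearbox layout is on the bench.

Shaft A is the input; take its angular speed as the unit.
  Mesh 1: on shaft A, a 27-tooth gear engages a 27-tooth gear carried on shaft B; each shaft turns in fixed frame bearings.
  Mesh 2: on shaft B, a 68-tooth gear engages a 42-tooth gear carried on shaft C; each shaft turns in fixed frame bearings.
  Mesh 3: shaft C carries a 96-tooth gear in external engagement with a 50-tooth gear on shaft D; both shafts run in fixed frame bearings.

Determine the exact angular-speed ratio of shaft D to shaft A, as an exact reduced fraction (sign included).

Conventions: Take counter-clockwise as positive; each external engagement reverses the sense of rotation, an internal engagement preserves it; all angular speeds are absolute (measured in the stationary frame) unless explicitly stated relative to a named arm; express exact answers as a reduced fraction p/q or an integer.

class = fixed-axis compound train [3 meshes; 3 ratios multiply, 3 sense flips]
mesh 1 [27T→27T]: running ratio 1, sense −
mesh 2 [68T→42T]: running ratio 34/21, sense +
mesh 3 [96T→50T]: running ratio 544/175, sense −
ω_out/ω_in = -544/175

-544/175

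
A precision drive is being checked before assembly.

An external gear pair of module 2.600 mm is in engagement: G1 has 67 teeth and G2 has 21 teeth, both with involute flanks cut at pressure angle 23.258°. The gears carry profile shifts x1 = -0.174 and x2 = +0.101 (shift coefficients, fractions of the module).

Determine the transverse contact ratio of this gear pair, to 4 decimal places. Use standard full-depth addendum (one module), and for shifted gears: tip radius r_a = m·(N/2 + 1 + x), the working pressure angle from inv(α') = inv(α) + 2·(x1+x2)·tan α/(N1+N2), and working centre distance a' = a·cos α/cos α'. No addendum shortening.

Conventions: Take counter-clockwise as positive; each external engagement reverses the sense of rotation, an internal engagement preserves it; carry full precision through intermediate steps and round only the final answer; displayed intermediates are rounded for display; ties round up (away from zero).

1.5435

class = single-mesh tooth geometry [involute pair 67T × 21T, m = 2.600]
base radii: r_b1 = 80.021913, r_b2 = 25.081495
tip radii: r_a1 = 89.247600, r_a2 = 30.162600
inv(α') = inv(23.258°) + 2·(-0.174+0.101)·tan α/(67+21) = 0.02315756  ⇒  α' = 23.03444°
a' = a·cos α / cos α' = 114.4000·cos 23.258°/cos 23.03444° = 114.209336
action lengths: √(r_a1²−r_b1²) = 39.517434, √(r_a2²−r_b2²) = 16.754135
base pitch p_b = π·m·cos α = 7.504366
CR = (39.517434 + 16.754135 − 114.209336·sin 23.03444°)/7.504366 = 1.543535
contact ratio ≈ 1.5435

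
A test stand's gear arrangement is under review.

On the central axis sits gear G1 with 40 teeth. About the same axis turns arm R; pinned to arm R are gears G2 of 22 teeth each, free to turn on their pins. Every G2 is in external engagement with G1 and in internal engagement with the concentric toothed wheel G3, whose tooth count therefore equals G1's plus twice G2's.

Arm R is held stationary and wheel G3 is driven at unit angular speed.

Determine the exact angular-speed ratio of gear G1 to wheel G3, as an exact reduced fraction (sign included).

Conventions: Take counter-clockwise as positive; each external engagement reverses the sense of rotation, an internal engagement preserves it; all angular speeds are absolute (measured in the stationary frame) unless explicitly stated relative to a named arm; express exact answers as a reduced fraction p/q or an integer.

planetary set (40T centre, 22T on arm, 84T internal) — Willis relation
ring teeth: 40 + 2·22 = 84
40(ω_sun−ω_arm) = −84(ω_ring−ω_arm),  ω_arm = 0, ω_ring = 1
ω_sun = 0 − (84/40)(1−0) = -21/10
ω_out/ω_in = -21/10

-21/10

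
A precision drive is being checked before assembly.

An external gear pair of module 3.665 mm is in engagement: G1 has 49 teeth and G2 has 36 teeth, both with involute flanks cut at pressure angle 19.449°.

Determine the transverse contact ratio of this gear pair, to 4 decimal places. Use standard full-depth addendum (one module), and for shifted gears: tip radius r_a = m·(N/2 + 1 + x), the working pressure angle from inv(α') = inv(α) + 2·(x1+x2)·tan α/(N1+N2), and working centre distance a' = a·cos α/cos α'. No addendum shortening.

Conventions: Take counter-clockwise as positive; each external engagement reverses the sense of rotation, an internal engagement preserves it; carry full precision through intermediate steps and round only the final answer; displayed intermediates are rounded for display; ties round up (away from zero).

1.7500

single-mesh involute tooth geometry (49T engaging 36T at module 3.665)
base radii: r_b1 = 84.668782, r_b2 = 62.205636
tip radii: r_a1 = 93.457500, r_a2 = 69.635000
no profile shift: α' = α, a' = a
action lengths: √(r_a1²−r_b1²) = 39.566420, √(r_a2²−r_b2²) = 31.296838
base pitch p_b = π·m·cos α = 10.856932
CR = (39.566420 + 31.296838 − 155.762500·sin 19.44900°)/10.856932 = 1.749977
contact ratio ≈ 1.7500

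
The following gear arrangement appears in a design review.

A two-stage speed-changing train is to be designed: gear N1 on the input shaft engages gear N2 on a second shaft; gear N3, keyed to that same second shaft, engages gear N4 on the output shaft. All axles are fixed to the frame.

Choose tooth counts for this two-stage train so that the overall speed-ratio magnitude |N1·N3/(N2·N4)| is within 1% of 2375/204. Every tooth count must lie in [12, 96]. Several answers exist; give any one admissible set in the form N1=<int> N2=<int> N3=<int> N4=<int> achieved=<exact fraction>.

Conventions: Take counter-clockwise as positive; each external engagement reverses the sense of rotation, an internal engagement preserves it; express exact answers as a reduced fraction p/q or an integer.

N1=25 N2=12 N3=95 N4=17 achieved=2375/204

class = fixed-axis compound train [2-stage, 2375/204 wanted]
target = 2375/204 in lowest terms: an exact hit needs N1·N3 = k·2375 and N2·N4 = k·204 for one integer k, every count in [12, 96]; additionally prefer no 1:1 stage (N1 ≠ N2, N3 ≠ N4)
k = 1: N1·N3 = 2375 = 25·95, N2·N4 = 204 = 12·17
achieved = 25·95/(12·17) = 2375/204; |achieved − target| = 0 ≤ 95/816 ✓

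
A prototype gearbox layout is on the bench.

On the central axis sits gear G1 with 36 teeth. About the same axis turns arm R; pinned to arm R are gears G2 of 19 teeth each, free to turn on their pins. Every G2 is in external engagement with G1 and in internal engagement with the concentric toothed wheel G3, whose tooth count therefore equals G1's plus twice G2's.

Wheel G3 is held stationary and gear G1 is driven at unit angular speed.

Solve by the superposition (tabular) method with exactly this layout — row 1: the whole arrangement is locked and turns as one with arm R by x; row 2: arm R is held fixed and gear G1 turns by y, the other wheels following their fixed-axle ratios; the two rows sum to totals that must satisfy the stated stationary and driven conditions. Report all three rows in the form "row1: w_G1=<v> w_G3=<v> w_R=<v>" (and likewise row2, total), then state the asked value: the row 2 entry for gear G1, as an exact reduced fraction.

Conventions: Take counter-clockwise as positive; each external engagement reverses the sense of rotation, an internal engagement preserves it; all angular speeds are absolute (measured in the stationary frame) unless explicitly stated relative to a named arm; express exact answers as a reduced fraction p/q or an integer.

topology: planetary set — G1 36T / G2 19T / G3 74T, arm = carrier (Willis)
row 1 (train locked, turned with arm): all members turn x
row 2 — arm fixed, fixed-axis ratios: sun y, ring −(36/74)·y, arm 0
boundary: total ω_ring = x − (36/74)·y = 0 and total ω_sun = x + y = 1  ⇒  y = 37/55, x = 18/55
row 2 ring = −(36/74)·37/55 = -18/55
totals (row 1 + row 2): sun 18/55 + 37/55 = 1, ring 18/55 + (-18/55) = 0, arm 18/55 + 0 = 18/55
asked cell (row2, sun) = 37/55

row1: w_G1=18/55 w_G3=18/55 w_R=18/55
row2: w_G1=37/55 w_G3=-18/55 w_R=0
total: w_G1=1 w_G3=0 w_R=18/55
asked value: 37/55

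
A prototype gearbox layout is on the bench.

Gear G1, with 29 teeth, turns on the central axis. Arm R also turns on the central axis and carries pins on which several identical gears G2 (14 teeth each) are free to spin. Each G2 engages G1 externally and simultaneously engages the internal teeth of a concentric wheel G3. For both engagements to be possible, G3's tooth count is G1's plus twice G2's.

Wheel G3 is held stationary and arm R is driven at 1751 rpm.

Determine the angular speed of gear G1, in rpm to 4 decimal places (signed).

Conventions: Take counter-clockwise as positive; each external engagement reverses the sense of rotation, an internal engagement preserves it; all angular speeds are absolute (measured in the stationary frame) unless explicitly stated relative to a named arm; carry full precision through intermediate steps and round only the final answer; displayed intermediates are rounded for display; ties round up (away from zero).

topology: planetary set — G1 29T / G2 14T / G3 57T, arm = carrier (Willis)
normalise by the input: solve with ω_arm = 1, then scale by 1751 rpm
ring teeth: 29 + 2·14 = 57
29(ω_sun−ω_arm) = −57(ω_ring−ω_arm),  ω_ring = 0, ω_arm = 1
ω_sun = 1 − (57/29)(0−1) = 86/29
scale: ω_sun = 86/29 × 1751 rpm = +5192.6207 rpm

+5192.6207 rpm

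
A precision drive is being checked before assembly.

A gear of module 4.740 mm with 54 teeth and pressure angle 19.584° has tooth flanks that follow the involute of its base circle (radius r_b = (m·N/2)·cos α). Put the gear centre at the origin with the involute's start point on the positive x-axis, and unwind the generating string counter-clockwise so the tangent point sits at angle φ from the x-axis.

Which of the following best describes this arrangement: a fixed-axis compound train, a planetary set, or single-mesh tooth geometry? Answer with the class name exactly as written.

single-mesh tooth geometry

recognized (one wheel, involute flank): single-mesh tooth geometry, m = 4.740, N = 54
classification: single-mesh tooth geometry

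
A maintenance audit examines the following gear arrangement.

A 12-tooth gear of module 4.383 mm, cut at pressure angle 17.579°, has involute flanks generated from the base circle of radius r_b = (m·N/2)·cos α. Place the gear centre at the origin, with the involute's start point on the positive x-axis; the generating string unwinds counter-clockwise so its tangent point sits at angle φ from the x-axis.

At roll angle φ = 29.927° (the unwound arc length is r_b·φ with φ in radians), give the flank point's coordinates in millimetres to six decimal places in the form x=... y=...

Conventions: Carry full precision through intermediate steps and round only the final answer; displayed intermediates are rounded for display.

x=28.260007 y=1.158666

topology: single-mesh involute geometry — m = 4.383, N = 12
pitch radius r_p = m·N/2 = 4.383·12/2 = 26.298000
base radius r_b = r_p·cos α = 26.298000·cos 17.579° = 25.069921
roll angle φ = 29.927° = 0.52232469 rad
x = r_b·(cos φ + φ·sin φ) = 28.260007
y = r_b·(sin φ − φ·cos φ) = 1.158666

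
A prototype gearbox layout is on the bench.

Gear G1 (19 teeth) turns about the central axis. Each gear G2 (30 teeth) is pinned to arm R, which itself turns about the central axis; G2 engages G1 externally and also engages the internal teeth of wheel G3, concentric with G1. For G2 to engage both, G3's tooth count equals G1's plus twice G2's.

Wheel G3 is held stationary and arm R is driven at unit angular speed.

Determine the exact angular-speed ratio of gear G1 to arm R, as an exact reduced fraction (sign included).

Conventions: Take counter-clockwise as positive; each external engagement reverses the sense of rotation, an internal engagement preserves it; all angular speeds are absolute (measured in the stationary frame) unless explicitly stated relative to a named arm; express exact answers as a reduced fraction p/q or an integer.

98/19

planetary set (19T centre, 30T on arm, 79T internal) — Willis relation
ring teeth: 19 + 2·30 = 79
19(ω_sun−ω_arm) = −79(ω_ring−ω_arm),  ω_ring = 0, ω_arm = 1
ω_sun = 1 − (79/19)(0−1) = 98/19
ω_out/ω_in = 98/19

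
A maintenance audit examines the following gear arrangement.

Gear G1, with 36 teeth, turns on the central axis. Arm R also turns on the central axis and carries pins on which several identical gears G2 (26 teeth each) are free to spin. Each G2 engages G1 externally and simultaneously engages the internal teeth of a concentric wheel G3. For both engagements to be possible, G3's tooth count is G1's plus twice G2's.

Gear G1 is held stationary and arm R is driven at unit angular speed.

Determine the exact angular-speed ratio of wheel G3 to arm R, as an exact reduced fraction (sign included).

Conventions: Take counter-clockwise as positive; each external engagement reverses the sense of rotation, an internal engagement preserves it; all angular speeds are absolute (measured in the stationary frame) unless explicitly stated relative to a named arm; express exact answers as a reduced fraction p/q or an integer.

recognized (axles ride arm R): planetary set, 36/26/88 teeth
ring teeth: 36 + 2·26 = 88
36(ω_sun−ω_arm) = −88(ω_ring−ω_arm),  ω_sun = 0, ω_arm = 1
ω_ring = 1 − (36/88)(0−1) = 31/22
ω_out/ω_in = 31/22

31/22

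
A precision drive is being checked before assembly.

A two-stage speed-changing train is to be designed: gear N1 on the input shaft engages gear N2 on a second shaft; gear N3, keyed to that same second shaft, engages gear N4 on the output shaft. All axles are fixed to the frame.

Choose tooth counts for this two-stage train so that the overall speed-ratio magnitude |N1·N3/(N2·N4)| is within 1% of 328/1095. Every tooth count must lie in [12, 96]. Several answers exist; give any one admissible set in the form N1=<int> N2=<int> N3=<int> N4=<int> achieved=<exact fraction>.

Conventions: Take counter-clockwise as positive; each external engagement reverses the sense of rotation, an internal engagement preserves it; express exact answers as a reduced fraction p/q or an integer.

N1=16 N2=30 N3=41 N4=73 achieved=328/1095

class = fixed-axis compound train [2-stage, 328/1095 wanted]
target = 328/1095 in lowest terms: an exact hit needs N1·N3 = k·328 and N2·N4 = k·1095 for one integer k, every count in [12, 96]; additionally prefer no 1:1 stage (N1 ≠ N2, N3 ≠ N4)
k = 1: no 1:1-free in-range split of k·328 and k·1095 into factor pairs; take k = 2
k = 2: N1·N3 = 656 = 16·41, N2·N4 = 2190 = 30·73
achieved = 16·41/(30·73) = 328/1095; |achieved − target| = 0 ≤ 82/27375 ✓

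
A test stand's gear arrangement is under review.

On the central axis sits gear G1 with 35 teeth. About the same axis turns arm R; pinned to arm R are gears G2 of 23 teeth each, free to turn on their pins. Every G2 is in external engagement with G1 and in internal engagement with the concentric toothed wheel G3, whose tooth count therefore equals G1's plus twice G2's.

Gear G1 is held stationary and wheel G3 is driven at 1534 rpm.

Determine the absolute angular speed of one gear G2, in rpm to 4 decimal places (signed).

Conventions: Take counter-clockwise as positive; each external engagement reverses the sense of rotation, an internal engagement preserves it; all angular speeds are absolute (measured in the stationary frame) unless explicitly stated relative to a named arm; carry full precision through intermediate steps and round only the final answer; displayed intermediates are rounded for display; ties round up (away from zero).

+2701.1739 rpm

topology: planetary set — G1 35T / G2 23T / G3 81T, arm = carrier (Willis)
normalise by the input: solve with ω_ring = 1, then scale by 1534 rpm
ring teeth: 35 + 2·23 = 81
35(ω_sun−ω_arm) = −81(ω_ring−ω_arm),  ω_sun = 0, ω_ring = 1
35(0−ω_arm) = −81(1−ω_arm)  ⇒  116·ω_arm = 81  ⇒  ω_arm = 81/116
sun–planet mesh: 35·(0−81/116) = −23·(ω_p−ω_arm)  ⇒  ω_p−ω_arm = 2835/2668
ω_p = 81/116 + 2835/2668 = 81/46
scale: ω_p = 81/46 × 1534 rpm = +2701.1739 rpm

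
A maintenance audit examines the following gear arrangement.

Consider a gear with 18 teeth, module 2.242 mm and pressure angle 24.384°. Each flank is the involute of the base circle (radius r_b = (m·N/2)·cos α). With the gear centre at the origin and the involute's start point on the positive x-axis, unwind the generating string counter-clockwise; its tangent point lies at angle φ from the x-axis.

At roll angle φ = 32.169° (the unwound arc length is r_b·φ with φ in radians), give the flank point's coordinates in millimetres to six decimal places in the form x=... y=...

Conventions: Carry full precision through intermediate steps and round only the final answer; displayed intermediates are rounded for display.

x=21.050467 y=1.050441

single-mesh involute tooth geometry (18T wheel at module 2.242)
pitch radius r_p = m·N/2 = 2.242·18/2 = 20.178000
base radius r_b = r_p·cos α = 20.178000·cos 24.384° = 18.378102
roll angle φ = 32.169° = 0.56145497 rad
x = r_b·(cos φ + φ·sin φ) = 21.050467
y = r_b·(sin φ − φ·cos φ) = 1.050441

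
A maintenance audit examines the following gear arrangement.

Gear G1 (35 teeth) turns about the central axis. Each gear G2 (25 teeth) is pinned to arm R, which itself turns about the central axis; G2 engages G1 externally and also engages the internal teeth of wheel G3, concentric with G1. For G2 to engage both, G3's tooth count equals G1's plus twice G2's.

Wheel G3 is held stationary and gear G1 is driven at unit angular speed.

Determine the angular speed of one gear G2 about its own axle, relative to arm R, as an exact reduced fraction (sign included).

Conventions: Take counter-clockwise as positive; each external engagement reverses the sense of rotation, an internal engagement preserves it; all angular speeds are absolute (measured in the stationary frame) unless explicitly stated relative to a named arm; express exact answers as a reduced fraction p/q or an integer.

-119/120

class = planetary set [G3 = 35+2·25 = 85; Willis about the carrier]
ring teeth: 35 + 2·25 = 85
35(ω_sun−ω_arm) = −85(ω_ring−ω_arm),  ω_ring = 0, ω_sun = 1
35(1−ω_arm) = −85(0−ω_arm)  ⇒  120·ω_arm = 35  ⇒  ω_arm = 7/24
sun–planet mesh: 35·(1−7/24) = −25·(ω_p−ω_arm)  ⇒  ω_p−ω_arm = -119/120
exact speed ratio = -119/120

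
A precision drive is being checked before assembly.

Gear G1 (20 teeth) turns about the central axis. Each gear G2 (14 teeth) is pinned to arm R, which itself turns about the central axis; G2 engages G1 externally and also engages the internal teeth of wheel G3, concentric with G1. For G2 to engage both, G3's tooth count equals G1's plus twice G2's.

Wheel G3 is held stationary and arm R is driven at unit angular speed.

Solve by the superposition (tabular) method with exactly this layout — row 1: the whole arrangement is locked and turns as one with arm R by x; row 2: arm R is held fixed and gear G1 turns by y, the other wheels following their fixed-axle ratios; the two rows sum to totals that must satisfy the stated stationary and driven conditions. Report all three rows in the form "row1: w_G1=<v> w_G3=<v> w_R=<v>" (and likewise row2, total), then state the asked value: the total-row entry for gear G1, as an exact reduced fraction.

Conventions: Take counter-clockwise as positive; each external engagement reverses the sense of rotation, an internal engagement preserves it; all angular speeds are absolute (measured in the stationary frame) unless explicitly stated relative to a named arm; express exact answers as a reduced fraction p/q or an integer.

row1: w_G1=1 w_G3=1 w_R=1
row2: w_G1=12/5 w_G3=-1 w_R=0
total: w_G1=17/5 w_G3=0 w_R=1
asked value: 17/5

planetary set (20T centre, 14T on arm, 48T internal) — Willis relation
row 1: whole set turns with the arm by x
superposition row 2 [arm held]: sun y, ring −(20/48)·y, arm 0
boundary: total ω_ring = x − (20/48)·y = 0 and total ω_arm = x = 1  ⇒  y = 12/5, x = 1
row 2 ring = −(20/48)·12/5 = -1
totals (row 1 + row 2): sun 1 + 12/5 = 17/5, ring 1 + (-1) = 0, arm 1 + 0 = 1
asked cell (total, sun) = 17/5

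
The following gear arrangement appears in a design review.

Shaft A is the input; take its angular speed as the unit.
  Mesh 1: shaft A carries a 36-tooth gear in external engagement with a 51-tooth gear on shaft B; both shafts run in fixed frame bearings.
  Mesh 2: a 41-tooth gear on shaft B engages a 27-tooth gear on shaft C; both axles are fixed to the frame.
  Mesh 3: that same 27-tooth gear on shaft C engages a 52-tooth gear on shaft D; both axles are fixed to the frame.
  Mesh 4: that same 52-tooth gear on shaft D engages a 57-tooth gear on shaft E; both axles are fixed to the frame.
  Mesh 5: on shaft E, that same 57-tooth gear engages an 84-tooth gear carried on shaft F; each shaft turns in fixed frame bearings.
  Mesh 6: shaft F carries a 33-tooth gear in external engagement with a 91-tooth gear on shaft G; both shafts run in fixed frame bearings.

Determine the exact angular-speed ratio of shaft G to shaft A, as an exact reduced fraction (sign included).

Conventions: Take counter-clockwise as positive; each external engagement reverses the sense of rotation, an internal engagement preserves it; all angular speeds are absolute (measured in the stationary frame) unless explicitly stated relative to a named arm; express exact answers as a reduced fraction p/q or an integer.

1353/10829

class = fixed-axis compound train [6 meshes; 6 ratios multiply, 6 sense flips]
mesh 1 [36T→51T]: running ratio 12/17, sense −
mesh 2 [41T→27T]: running ratio 164/153, sense +
mesh 3 [27T→52T]: running ratio 123/221, sense −
mesh 4 [52T→57T]: running ratio 164/323, sense +
mesh 5 [57T→84T]: running ratio 41/119, sense −
mesh 6 [33T→91T]: running ratio 1353/10829, sense +
ω_out/ω_in = 1353/10829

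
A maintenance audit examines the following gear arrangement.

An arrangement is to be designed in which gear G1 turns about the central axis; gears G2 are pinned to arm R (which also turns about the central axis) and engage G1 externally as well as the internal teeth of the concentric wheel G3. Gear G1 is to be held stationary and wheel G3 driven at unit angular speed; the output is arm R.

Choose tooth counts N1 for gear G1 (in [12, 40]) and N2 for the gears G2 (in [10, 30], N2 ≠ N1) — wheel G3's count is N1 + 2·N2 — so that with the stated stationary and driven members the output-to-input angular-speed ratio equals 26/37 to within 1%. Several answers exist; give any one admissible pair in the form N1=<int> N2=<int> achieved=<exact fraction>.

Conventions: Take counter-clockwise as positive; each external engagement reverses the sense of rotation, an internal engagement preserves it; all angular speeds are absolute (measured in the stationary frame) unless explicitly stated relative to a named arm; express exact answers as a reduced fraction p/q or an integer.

N1=22 N2=15 achieved=26/37

planetary set to be sized for 26/37 (Willis relation)
Willis with ω_sun = 0: ω_arm/ω_ring = N3/(N1+N3); set equal to 26/37  ⇒  N3/N1 = (26/37)/(1 − 26/37) = 26/11
N3 = N1 + 2·N2  ⇒  N2/N1 = (N3/N1 − 1)/2 = (26/11 − 1)/2 = 15/22
smallest multiple with N1 ≥ 12 and N2 ≥ 10: k = 1  ⇒  N1 = 1·22 = 22, N2 = 1·15 = 15 (N1 ≤ 40, N2 ≤ 30, N2 ≠ N1 ✓), N3 = 22 + 2·15 = 52
check: N3/(N1+N3) with N1 = 22, N3 = 52 gives 26/37; |achieved − target| = 0 ≤ 13/1850 ✓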